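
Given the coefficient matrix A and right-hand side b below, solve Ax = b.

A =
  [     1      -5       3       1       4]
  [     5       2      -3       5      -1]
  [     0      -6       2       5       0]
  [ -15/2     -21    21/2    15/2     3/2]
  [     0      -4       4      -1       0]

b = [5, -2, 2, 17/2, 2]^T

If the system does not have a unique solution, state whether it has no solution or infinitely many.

Row-reduce:
R2 ← R2 − 5·R1.
R4 ← R4 + 15/2·R1.
R2 ← R2 / (27).
R1 ← R1 + 5·R2.
R3 ← R3 + 6·R2.
R4 ← R4 + 117/2·R2.
R5 ← R5 + 4·R2.
R3 ← R3 / (-2).
R1 ← R1 + 1/3·R3.
R2 ← R2 + 2/3·R3.
R4 ← R4 + 6·R3.
R5 ← R5 − 4/3·R3.
Swap R4 and R5.
R4 ← R4 / (7/3).
R1 ← R1 − 1/6·R4.
R2 ← R2 + 5/3·R4.
R3 ← R3 + 5/2·R4.
Row 5 reduces to 0 = -1/2, a contradiction. The system is inconsistent.

no solution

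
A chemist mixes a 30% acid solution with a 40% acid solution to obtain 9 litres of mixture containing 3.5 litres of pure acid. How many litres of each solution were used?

Let a = litres of solution A, b = litres of solution B.
  b + a = 9
  (3/10)a + (2/5)b = 7/2
From equation 1: a = 9 − b.
Substitute into equation 2 and solve: b = 8.
Then a = 1.

litres of solution A: 1, litres of solution B: 8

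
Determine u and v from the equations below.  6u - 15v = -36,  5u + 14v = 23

Row-reduce the augmented matrix:
R1 ← R1 / (6).
R2 ← R2 − 5·R1.
R2 ← R2 / (53/2).
R1 ← R1 + 5/2·R2.
Reading off the reduced rows gives u = -1, v = 2.

u = -1, v = 2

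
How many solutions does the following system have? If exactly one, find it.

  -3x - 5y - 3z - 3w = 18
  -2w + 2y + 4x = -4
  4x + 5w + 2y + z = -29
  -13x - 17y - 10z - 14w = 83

infinitely many solutions

Row-reduce:
R1 ← R1 / (-3).
R2 ← R2 − 4·R1.
R3 ← R3 − 4·R1.
R4 ← R4 + 13·R1.
R2 ← R2 / (-14/3).
R1 ← R1 − 5/3·R2.
R3 ← R3 + 14/3·R2.
R4 ← R4 − 14/3·R2.
R1 ← R1 + 3/7·R3.
R2 ← R2 − 6/7·R3.
R4 ← R4 + 1·R3.
Rank is 3 with 4 unknowns, leaving w free.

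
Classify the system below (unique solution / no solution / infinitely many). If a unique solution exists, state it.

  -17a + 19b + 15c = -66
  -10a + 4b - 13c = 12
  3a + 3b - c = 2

Row-reduce the augmented matrix:
R1 ← R1 / (-17).
R2 ← R2 + 10·R1.
R3 ← R3 − 3·R1.
R2 ← R2 / (-122/17).
R1 ← R1 + 19/17·R2.
R3 ← R3 − 108/17·R2.
R3 ← R3 / (-1078/61).
R1 ← R1 − 307/122·R3.
R2 ← R2 − 371/122·R3.
Reading off the reduced rows gives a = 1, b = -1, c = -2.

a = 1, b = -1, c = -2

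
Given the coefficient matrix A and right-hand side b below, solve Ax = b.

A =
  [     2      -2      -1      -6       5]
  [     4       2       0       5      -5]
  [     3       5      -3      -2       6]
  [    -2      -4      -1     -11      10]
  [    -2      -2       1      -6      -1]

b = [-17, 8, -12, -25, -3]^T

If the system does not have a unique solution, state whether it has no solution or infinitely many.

infinitely many solutions

Row-reduce:
R1 ← R1 / (2).
R2 ← R2 − 4·R1.
R3 ← R3 − 3·R1.
R4 ← R4 + 2·R1.
R5 ← R5 + 2·R1.
R2 ← R2 / (6).
R1 ← R1 + 1·R2.
R3 ← R3 − 8·R2.
R4 ← R4 + 6·R2.
R5 ← R5 + 4·R2.
R3 ← R3 / (-25/6).
R1 ← R1 + 1/6·R3.
R2 ← R2 − 1/3·R3.
R5 ← R5 − 4/3·R3.
Swap R4 and R5.
R4 ← R4 / (-142/25).
R1 ← R1 − 23/50·R4.
R2 ← R2 − 79/50·R4.
R3 ← R3 − 94/25·R4.
Rank is 4 with 5 unknowns, leaving x_5 free.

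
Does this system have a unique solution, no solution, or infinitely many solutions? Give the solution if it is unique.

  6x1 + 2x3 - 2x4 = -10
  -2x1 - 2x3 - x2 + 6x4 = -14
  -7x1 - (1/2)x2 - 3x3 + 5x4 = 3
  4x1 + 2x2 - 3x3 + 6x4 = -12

Row-reduce:
R1 ← R1 / (6).
R2 ← R2 + 2·R1.
R3 ← R3 + 7·R1.
R4 ← R4 − 4·R1.
R2 ← R2 / (-1).
R3 ← R3 + 1/2·R2.
R4 ← R4 − 2·R2.
Swap R3 and R4.
R3 ← R3 / (-7).
R1 ← R1 − 1/3·R3.
R2 ← R2 − 4/3·R3.
Rank is 3 with 4 unknowns, leaving x4 free.

infinitely many solutions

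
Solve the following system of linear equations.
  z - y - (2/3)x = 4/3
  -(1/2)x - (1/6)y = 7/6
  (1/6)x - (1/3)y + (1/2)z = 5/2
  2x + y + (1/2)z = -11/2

no solution

Row-reduce:
R1 ← R1 / (-2/3).
R2 ← R2 + 1/2·R1.
R3 ← R3 − 1/6·R1.
R4 ← R4 − 2·R1.
R2 ← R2 / (7/12).
R1 ← R1 − 3/2·R2.
R3 ← R3 + 7/12·R2.
R4 ← R4 + 2·R2.
Swap R3 and R4.
R3 ← R3 / (13/14).
R1 ← R1 − 3/7·R3.
R2 ← R2 + 9/7·R3.
Row 4 reduces to 0 = 3, a contradiction. The system is inconsistent.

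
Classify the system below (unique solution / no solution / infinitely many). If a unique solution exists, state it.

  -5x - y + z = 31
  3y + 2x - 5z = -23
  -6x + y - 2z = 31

x = -6, y = 3, z = 4

Row-reduce the augmented matrix:
R1 ← R1 / (-5).
R2 ← R2 − 2·R1.
R3 ← R3 + 6·R1.
R2 ← R2 / (13/5).
R1 ← R1 − 1/5·R2.
R3 ← R3 − 11/5·R2.
R3 ← R3 / (9/13).
R1 ← R1 − 2/13·R3.
R2 ← R2 + 23/13·R3.
Reading off the reduced rows gives x = -6, y = 3, z = 4.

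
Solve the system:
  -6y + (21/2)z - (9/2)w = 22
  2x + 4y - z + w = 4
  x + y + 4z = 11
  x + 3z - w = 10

Row-reduce:
Swap R1 and R2.
R1 ← R1 / (2).
R3 ← R3 − 1·R1.
R4 ← R4 − 1·R1.
R2 ← R2 / (-6).
R1 ← R1 − 2·R2.
R3 ← R3 + 1·R2.
R4 ← R4 + 2·R2.
R3 ← R3 / (11/4).
R1 ← R1 − 3·R3.
R2 ← R2 + 7/4·R3.
Row 4 reduces to 0 = 2/3, a contradiction. The system is inconsistent.

no solution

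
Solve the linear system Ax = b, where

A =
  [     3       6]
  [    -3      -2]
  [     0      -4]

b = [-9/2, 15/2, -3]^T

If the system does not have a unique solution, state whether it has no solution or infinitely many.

x_1 = -3, x_2 = 3/4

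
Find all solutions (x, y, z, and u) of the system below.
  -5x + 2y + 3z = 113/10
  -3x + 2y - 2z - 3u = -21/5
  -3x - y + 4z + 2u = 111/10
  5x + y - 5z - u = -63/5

x = -1/2, y = 7/5, z = 2, u = 3/2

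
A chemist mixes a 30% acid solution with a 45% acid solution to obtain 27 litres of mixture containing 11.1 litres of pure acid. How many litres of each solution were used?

Let a = litres of solution A, b = litres of solution B.
  a + b = 27
  (3/10)a + (9/20)b = 111/10
Row-reduce the augmented matrix:
R2 ← R2 − 3/10·R1.
R2 ← R2 / (3/20).
R1 ← R1 − 1·R2.
Reading off the reduced rows gives a = 7, b = 20.

litres of solution A: 7, litres of solution B: 20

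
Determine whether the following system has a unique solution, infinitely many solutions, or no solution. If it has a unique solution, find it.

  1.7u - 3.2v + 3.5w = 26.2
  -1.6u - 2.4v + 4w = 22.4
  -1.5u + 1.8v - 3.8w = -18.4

u = 0, v = -6, w = 2

Row-reduce the augmented matrix:
R1 ← R1 / (17/10).
R2 ← R2 + 8/5·R1.
R3 ← R3 + 3/2·R1.
R2 ← R2 / (-92/17).
R1 ← R1 + 32/17·R2.
R3 ← R3 + 87/85·R2.
R3 ← R3 / (-481/230).
R1 ← R1 + 11/23·R3.
R2 ← R2 + 31/23·R3.
Reading off the reduced rows gives u = 0, v = -6, w = 2.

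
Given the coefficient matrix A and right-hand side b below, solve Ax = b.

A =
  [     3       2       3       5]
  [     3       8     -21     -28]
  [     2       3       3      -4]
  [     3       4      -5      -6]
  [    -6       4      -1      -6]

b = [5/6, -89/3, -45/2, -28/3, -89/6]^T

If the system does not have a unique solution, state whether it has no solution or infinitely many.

Row-reduce the augmented matrix:
R1 ← R1 / (3).
R2 ← R2 − 3·R1.
R3 ← R3 − 2·R1.
R4 ← R4 − 3·R1.
R5 ← R5 + 6·R1.
R2 ← R2 / (6).
R1 ← R1 − 2/3·R2.
R3 ← R3 − 5/3·R2.
R4 ← R4 − 2·R2.
R5 ← R5 − 8·R2.
R3 ← R3 / (23/3).
R1 ← R1 − 11/3·R3.
R2 ← R2 + 4·R3.
R5 ← R5 − 37·R3.
Swap R4 and R5.
R4 ← R4 / (1801/46).
R1 ← R1 − 205/46·R4.
R2 ← R2 + 209/46·R4.
R3 ← R3 − 11/46·R4.
R5 reduces to 0 = 0, so the extra equation is consistent.
Reading off the reduced rows gives x_1 = -1/2, x_2 = -4/3, x_3 = -5/2, x_4 = 5/2.

x_1 = -1/2, x_2 = -4/3, x_3 = -5/2, x_4 = 5/2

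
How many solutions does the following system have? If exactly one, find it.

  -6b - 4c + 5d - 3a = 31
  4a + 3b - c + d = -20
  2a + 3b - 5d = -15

Row-reduce:
R1 ← R1 / (-3).
R2 ← R2 − 4·R1.
R3 ← R3 − 2·R1.
R2 ← R2 / (-5).
R1 ← R1 − 2·R2.
R3 ← R3 + 1·R2.
R3 ← R3 / (-7/5).
R1 ← R1 + 6/5·R3.
R2 ← R2 − 19/15·R3.
Rank is 3 with 4 unknowns, leaving d free.

infinitely many solutions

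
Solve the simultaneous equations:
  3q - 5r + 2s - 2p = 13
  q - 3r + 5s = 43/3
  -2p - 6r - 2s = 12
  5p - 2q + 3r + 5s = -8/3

Row-reduce the augmented matrix:
R1 ← R1 / (-2).
R3 ← R3 + 2·R1.
R4 ← R4 − 5·R1.
R1 ← R1 + 3/2·R2.
R3 ← R3 + 3·R2.
R4 ← R4 − 11/2·R2.
R3 ← R3 / (-10).
R1 ← R1 + 2·R3.
R2 ← R2 + 3·R3.
R4 ← R4 − 7·R3.
R4 ← R4 / (-49/5).
R1 ← R1 − 43/10·R4.
R2 ← R2 − 17/10·R4.
R3 ← R3 + 11/10·R4.
Reading off the reduced rows gives p = -2, q = -5/3, r = -2, s = 2.

p = -2, q = -5/3, r = -2, s = 2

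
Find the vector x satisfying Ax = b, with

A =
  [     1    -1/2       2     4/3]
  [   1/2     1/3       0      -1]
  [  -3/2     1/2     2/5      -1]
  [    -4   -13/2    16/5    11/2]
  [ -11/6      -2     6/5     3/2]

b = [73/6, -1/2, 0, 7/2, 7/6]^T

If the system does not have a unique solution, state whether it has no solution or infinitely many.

Row-reduce the augmented matrix:
R2 ← R2 − 1/2·R1.
R3 ← R3 + 3/2·R1.
R4 ← R4 + 4·R1.
R5 ← R5 + 11/6·R1.
R2 ← R2 / (7/12).
R1 ← R1 + 1/2·R2.
R3 ← R3 + 1/4·R2.
R4 ← R4 + 17/2·R2.
R5 ← R5 + 35/12·R2.
R3 ← R3 / (104/35).
R1 ← R1 − 8/7·R3.
R2 ← R2 + 12/7·R3.
R4 ← R4 + 118/35·R3.
R5 ← R5 + 2/15·R3.
R4 ← R4 / (-512/39).
R1 ← R1 + 8/39·R4.
R2 ← R2 + 35/13·R4.
R3 ← R3 − 5/52·R4.
R5 ← R5 + 512/117·R4.
R5 reduces to 0 = 0, so the extra equation is consistent.
Reading off the reduced rows gives x_1 = 1, x_2 = 3, x_3 = 5, x_4 = 2.

x_1 = 1, x_2 = 3, x_3 = 5, x_4 = 2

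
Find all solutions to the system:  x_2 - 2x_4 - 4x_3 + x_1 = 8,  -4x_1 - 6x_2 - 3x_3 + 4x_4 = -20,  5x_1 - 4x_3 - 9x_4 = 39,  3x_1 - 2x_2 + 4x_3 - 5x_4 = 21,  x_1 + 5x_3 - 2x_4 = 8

no solution

Row-reduce:
R2 ← R2 + 4·R1.
R3 ← R3 − 5·R1.
R4 ← R4 − 3·R1.
R5 ← R5 − 1·R1.
R2 ← R2 / (-2).
R1 ← R1 − 1·R2.
R3 ← R3 + 5·R2.
R4 ← R4 + 5·R2.
R5 ← R5 + 1·R2.
R3 ← R3 / (127/2).
R1 ← R1 + 27/2·R3.
R2 ← R2 − 19/2·R3.
R4 ← R4 − 127/2·R3.
R5 ← R5 − 37/2·R3.
Swap R4 and R5.
R4 ← R4 / (-153/127).
R1 ← R1 + 211/127·R4.
R2 ← R2 − 45/127·R4.
R3 ← R3 − 22/127·R4.
Row 5 reduces to 0 = -2, a contradiction. The system is inconsistent.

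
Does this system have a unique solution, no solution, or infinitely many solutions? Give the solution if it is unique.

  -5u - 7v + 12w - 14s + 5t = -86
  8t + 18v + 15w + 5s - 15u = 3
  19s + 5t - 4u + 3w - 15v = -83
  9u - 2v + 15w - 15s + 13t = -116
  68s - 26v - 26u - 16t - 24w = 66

Row-reduce:
R1 ← R1 / (-5).
R2 ← R2 + 15·R1.
R3 ← R3 + 4·R1.
R4 ← R4 − 9·R1.
R5 ← R5 + 26·R1.
R2 ← R2 / (39).
R1 ← R1 − 7/5·R2.
R3 ← R3 + 47/5·R2.
R4 ← R4 + 73/5·R2.
R5 ← R5 − 52/5·R2.
R3 ← R3 / (-758/65).
R1 ← R1 + 107/65·R3.
R2 ← R2 + 7/13·R3.
R4 ← R4 − 1868/65·R3.
R5 ← R5 + 404/5·R3.
R4 ← R4 / (30220/379).
R1 ← R1 + 1800/379·R4.
R2 ← R2 + 270/379·R4.
R3 ← R3 + 4049/1137·R4.
R5 ← R5 + 60440/379·R4.
Rank is 4 with 5 unknowns, leaving t free.

infinitely many solutions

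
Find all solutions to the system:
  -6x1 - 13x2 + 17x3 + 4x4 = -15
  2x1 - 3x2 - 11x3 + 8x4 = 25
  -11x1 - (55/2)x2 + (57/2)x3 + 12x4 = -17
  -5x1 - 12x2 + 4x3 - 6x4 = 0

no solution

Row-reduce:
R1 ← R1 / (-6).
R2 ← R2 − 2·R1.
R3 ← R3 + 11·R1.
R4 ← R4 + 5·R1.
R2 ← R2 / (-22/3).
R1 ← R1 − 13/6·R2.
R3 ← R3 + 11/3·R2.
R4 ← R4 + 7/6·R2.
Swap R3 and R4.
R3 ← R3 / (-205/22).
R1 ← R1 + 97/22·R3.
R2 ← R2 − 8/11·R3.
Row 4 reduces to 0 = 1/2, a contradiction. The system is inconsistent.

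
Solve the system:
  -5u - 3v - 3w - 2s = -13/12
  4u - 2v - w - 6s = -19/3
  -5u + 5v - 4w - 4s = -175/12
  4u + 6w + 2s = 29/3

Row-reduce the augmented matrix:
R1 ← R1 / (-5).
R2 ← R2 − 4·R1.
R3 ← R3 + 5·R1.
R4 ← R4 − 4·R1.
R2 ← R2 / (-22/5).
R1 ← R1 − 3/5·R2.
R3 ← R3 − 8·R2.
R4 ← R4 + 12/5·R2.
R3 ← R3 / (-79/11).
R1 ← R1 − 3/22·R3.
R2 ← R2 − 17/22·R3.
R4 ← R4 − 60/11·R3.
R4 ← R4 / (-590/79).
R1 ← R1 + 74/79·R4.
R2 ← R2 − 2/79·R4.
R3 ← R3 − 174/79·R4.
Reading off the reduced rows gives u = -1/3, v = -5/4, w = 3/2, s = 1.

u = -1/3, v = -5/4, w = 3/2, s = 1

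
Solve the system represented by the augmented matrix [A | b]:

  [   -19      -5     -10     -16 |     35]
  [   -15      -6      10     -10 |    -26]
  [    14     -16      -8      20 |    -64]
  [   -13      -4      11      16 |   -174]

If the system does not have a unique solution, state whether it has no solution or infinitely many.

x_1 = 4, x_2 = 1, x_3 = -2, x_4 = -6

Row-reduce the augmented matrix:
R1 ← R1 / (-19).
R2 ← R2 + 15·R1.
R3 ← R3 − 14·R1.
R4 ← R4 + 13·R1.
R2 ← R2 / (-39/19).
R1 ← R1 − 5/19·R2.
R3 ← R3 + 374/19·R2.
R4 ← R4 + 11/19·R2.
R3 ← R3 / (-7292/39).
R1 ← R1 − 110/39·R3.
R2 ← R2 + 340/39·R3.
R4 ← R4 − 499/39·R3.
R4 ← R4 / (45648/1823).
R1 ← R1 − 1682/1823·R4.
R2 ← R2 + 890/1823·R4.
R3 ← R3 − 166/1823·R4.
Reading off the reduced rows gives x_1 = 4, x_2 = 1, x_3 = -2, x_4 = -6.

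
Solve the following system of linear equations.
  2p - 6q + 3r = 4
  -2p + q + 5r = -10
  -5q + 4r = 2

Row-reduce the augmented matrix:
R1 ← R1 / (2).
R2 ← R2 + 2·R1.
R2 ← R2 / (-5).
R1 ← R1 + 3·R2.
R3 ← R3 + 5·R2.
R3 ← R3 / (-4).
R1 ← R1 + 33/10·R3.
R2 ← R2 + 8/5·R3.
Reading off the reduced rows gives p = -1, q = -2, r = -2.

p = -1, q = -2, r = -2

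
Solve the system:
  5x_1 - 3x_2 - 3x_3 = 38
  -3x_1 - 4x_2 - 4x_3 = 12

Row-reduce:
R1 ← R1 / (5).
R2 ← R2 + 3·R1.
R2 ← R2 / (-29/5).
R1 ← R1 + 3/5·R2.
Rank is 2 with 3 unknowns, leaving x_3 free.

infinitely many solutions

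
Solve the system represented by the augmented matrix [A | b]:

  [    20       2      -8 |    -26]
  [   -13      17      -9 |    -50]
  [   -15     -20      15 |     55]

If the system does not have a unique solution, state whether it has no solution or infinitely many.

x_1 = 1, x_2 = 1, x_3 = 6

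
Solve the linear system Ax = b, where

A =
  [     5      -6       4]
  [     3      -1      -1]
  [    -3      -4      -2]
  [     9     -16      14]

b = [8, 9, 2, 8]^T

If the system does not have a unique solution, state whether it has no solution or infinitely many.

Row-reduce:
R1 ← R1 / (5).
R2 ← R2 − 3·R1.
R3 ← R3 + 3·R1.
R4 ← R4 − 9·R1.
R2 ← R2 / (13/5).
R1 ← R1 + 6/5·R2.
R3 ← R3 + 38/5·R2.
R4 ← R4 + 26/5·R2.
R3 ← R3 / (-124/13).
R1 ← R1 + 10/13·R3.
R2 ← R2 + 17/13·R3.
Row 4 reduces to 0 = 2, a contradiction. The system is inconsistent.

no solution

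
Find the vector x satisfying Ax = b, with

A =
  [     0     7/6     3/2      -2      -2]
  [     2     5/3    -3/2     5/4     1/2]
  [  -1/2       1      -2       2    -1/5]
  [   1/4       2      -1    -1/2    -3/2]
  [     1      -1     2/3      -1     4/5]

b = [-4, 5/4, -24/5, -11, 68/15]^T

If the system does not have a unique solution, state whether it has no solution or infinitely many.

Row-reduce the augmented matrix:
Swap R1 and R2.
R1 ← R1 / (2).
R3 ← R3 + 1/2·R1.
R4 ← R4 − 1/4·R1.
R5 ← R5 − 1·R1.
R2 ← R2 / (7/6).
R1 ← R1 − 5/6·R2.
R3 ← R3 − 17/12·R2.
R4 ← R4 − 43/24·R2.
R5 ← R5 + 11/6·R2.
R3 ← R3 / (-235/56).
R1 ← R1 + 51/28·R3.
R2 ← R2 − 9/7·R3.
R4 ← R4 + 349/112·R3.
R5 ← R5 − 317/84·R3.
R4 ← R4 / (-1039/940).
R1 ← R1 + 1/235·R4.
R2 ← R2 + 123/470·R4.
R3 ← R3 + 531/470·R4.
R5 ← R5 + 237/470·R4.
R5 ← R5 / (-5726/15585).
R1 ← R1 − 3418/5195·R5.
R2 ← R2 + 4866/5195·R5.
R3 ← R3 + 1646/5195·R5.
R4 ← R4 − 1122/5195·R5.
Reading off the reduced rows gives x_1 = 4, x_2 = -3, x_3 = 5, x_4 = 5, x_5 = -1.

x_1 = 4, x_2 = -3, x_3 = 5, x_4 = 5, x_5 = -1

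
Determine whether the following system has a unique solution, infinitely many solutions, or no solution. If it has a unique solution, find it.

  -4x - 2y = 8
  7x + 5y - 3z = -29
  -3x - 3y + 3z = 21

Row-reduce:
R1 ← R1 / (-4).
R2 ← R2 − 7·R1.
R3 ← R3 + 3·R1.
R2 ← R2 / (3/2).
R1 ← R1 − 1/2·R2.
R3 ← R3 + 3/2·R2.
Rank is 2 with 3 unknowns, leaving z free.

infinitely many solutions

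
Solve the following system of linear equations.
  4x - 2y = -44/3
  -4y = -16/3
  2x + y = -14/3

Row-reduce the augmented matrix:
R1 ← R1 / (4).
R3 ← R3 − 2·R1.
R2 ← R2 / (-4).
R1 ← R1 + 1/2·R2.
R3 ← R3 − 2·R2.
R3 reduces to 0 = 0, so the extra equation is consistent.
Reading off the reduced rows gives x = -3, y = 4/3.

x = -3, y = 4/3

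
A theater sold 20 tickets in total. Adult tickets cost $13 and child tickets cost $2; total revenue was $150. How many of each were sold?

adult tickets: 10, child tickets: 10

Let a = adult tickets, c = child tickets.
  a + c = 20
  13a + 2c = 150
From equation 1: a = 20 − c.
Substitute into equation 2 and solve: c = 10.
Then a = 10.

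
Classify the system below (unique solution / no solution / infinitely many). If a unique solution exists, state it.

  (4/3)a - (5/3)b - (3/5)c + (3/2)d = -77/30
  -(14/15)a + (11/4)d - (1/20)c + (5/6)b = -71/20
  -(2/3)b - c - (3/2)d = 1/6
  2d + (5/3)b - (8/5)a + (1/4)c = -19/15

no solution

Row-reduce:
R1 ← R1 / (4/3).
R2 ← R2 + 14/15·R1.
R4 ← R4 + 8/5·R1.
R2 ← R2 / (-1/3).
R1 ← R1 + 5/4·R2.
R3 ← R3 + 2/3·R2.
R4 ← R4 + 1/3·R2.
R3 ← R3 / (-3/50).
R1 ← R1 − 21/16·R3.
R2 ← R2 − 141/100·R3.
Row 4 reduces to 0 = 1, a contradiction. The system is inconsistent.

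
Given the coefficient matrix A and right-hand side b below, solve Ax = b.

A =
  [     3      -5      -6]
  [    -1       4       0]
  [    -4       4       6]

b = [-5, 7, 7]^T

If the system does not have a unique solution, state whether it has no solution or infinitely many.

Row-reduce the augmented matrix:
R1 ← R1 / (3).
R2 ← R2 + 1·R1.
R3 ← R3 + 4·R1.
R2 ← R2 / (7/3).
R1 ← R1 + 5/3·R2.
R3 ← R3 + 8/3·R2.
R3 ← R3 / (-30/7).
R1 ← R1 + 24/7·R3.
R2 ← R2 + 6/7·R3.
Reading off the reduced rows gives x_1 = -3, x_2 = 1, x_3 = -3/2.

x_1 = -3, x_2 = 1, x_3 = -3/2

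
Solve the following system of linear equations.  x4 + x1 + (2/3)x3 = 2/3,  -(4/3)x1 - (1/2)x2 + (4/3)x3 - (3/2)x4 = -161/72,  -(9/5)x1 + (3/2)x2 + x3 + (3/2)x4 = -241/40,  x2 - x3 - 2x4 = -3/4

Row-reduce the augmented matrix:
R2 ← R2 + 4/3·R1.
R3 ← R3 + 9/5·R1.
R2 ← R2 / (-1/2).
R3 ← R3 − 3/2·R2.
R4 ← R4 − 1·R2.
R3 ← R3 / (133/15).
R1 ← R1 − 2/3·R3.
R2 ← R2 + 40/9·R3.
R4 ← R4 − 31/9·R3.
R4 ← R4 / (-65/19).
R1 ← R1 − 15/19·R4.
R2 ← R2 − 33/19·R4.
R3 ← R3 − 6/19·R4.
Reading off the reduced rows gives x1 = 4/3, x2 = -7/4, x3 = -1, x4 = 0.

x1 = 4/3, x2 = -7/4, x3 = -1, x4 = 0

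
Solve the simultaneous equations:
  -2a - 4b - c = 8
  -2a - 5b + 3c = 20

Row-reduce:
R1 ← R1 / (-2).
R2 ← R2 + 2·R1.
R2 ← R2 / (-1).
R1 ← R1 − 2·R2.
Rank is 2 with 3 unknowns, leaving c free.

infinitely many solutions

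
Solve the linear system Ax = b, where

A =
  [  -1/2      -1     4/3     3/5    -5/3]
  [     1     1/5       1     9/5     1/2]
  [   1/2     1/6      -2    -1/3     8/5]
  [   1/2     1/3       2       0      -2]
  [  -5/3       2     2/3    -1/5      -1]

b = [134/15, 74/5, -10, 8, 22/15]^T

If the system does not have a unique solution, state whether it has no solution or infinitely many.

Row-reduce the augmented matrix:
R1 ← R1 / (-1/2).
R2 ← R2 − 1·R1.
R3 ← R3 − 1/2·R1.
R4 ← R4 − 1/2·R1.
R5 ← R5 + 5/3·R1.
R2 ← R2 / (-9/5).
R1 ← R1 − 2·R2.
R3 ← R3 + 5/6·R2.
R4 ← R4 + 2/3·R2.
R5 ← R5 − 16/3·R2.
R3 ← R3 / (-383/162).
R1 ← R1 − 38/27·R3.
R2 ← R2 + 55/27·R3.
R4 ← R4 − 160/81·R3.
R5 ← R5 − 574/81·R3.
R4 ← R4 / (-8323/5745).
R1 ← R1 − 2806/1915·R4.
R2 ← R2 + 268/383·R4.
R3 ← R3 − 909/1915·R4.
R5 ← R5 − 19103/5745·R4.
R5 ← R5 / (-22158/5945).
R1 ← R1 + 27826/41615·R5.
R2 ← R2 − 10512/8323·R5.
R3 ← R3 + 86837/83230·R5.
R4 ← R4 − 9060/8323·R5.
Reading off the reduced rows gives x_1 = 0, x_2 = 0, x_3 = 4, x_4 = 6, x_5 = 0.

x_1 = 0, x_2 = 0, x_3 = 4, x_4 = 6, x_5 = 0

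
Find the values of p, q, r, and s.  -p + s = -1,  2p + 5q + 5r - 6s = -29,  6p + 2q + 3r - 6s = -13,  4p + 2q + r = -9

p = 0, q = -2, r = -5, s = -1

Row-reduce the augmented matrix:
R1 ← R1 / (-1).
R2 ← R2 − 2·R1.
R3 ← R3 − 6·R1.
R4 ← R4 − 4·R1.
R2 ← R2 / (5).
R3 ← R3 − 2·R2.
R4 ← R4 − 2·R2.
R2 ← R2 − 1·R3.
R4 ← R4 + 1·R3.
R4 ← R4 / (36/5).
R1 ← R1 + 1·R4.
R2 ← R2 + 12/5·R4.
R3 ← R3 − 8/5·R4.
Reading off the reduced rows gives p = 0, q = -2, r = -5, s = -1.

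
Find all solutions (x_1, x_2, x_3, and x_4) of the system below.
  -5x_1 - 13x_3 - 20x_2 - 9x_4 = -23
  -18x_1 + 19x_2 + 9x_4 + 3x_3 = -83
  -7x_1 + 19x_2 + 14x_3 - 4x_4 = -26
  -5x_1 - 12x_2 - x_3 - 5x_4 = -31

x_1 = 5, x_2 = 1, x_3 = -1, x_4 = -1

Row-reduce the augmented matrix:
R1 ← R1 / (-5).
R2 ← R2 + 18·R1.
R3 ← R3 + 7·R1.
R4 ← R4 + 5·R1.
R2 ← R2 / (91).
R1 ← R1 − 4·R2.
R3 ← R3 − 47·R2.
R4 ← R4 − 8·R2.
R3 ← R3 / (2948/455).
R1 ← R1 − 187/455·R3.
R2 ← R2 − 249/455·R3.
R4 ← R4 − 3468/455·R3.
R4 ← R4 / (11348/737).
R1 ← R1 − 53/67·R4.
R2 ← R2 − 1131/737·R4.
R3 ← R3 + 1454/737·R4.
Reading off the reduced rows gives x_1 = 5, x_2 = 1, x_3 = -1, x_4 = -1.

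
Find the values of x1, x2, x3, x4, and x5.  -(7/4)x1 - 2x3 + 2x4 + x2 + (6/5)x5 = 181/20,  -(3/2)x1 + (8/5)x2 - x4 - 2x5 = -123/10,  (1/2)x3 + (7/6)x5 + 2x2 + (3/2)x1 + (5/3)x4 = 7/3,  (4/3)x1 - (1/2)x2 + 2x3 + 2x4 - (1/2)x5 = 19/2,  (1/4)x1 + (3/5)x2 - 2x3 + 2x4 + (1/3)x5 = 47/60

Row-reduce the augmented matrix:
R1 ← R1 / (-7/4).
R2 ← R2 + 3/2·R1.
R3 ← R3 − 3/2·R1.
R4 ← R4 − 4/3·R1.
R5 ← R5 − 1/4·R1.
R2 ← R2 / (26/35).
R1 ← R1 + 4/7·R2.
R3 ← R3 − 20/7·R2.
R4 ← R4 − 11/42·R2.
R5 ← R5 − 26/35·R2.
R3 ← R3 / (-203/26).
R1 ← R1 − 32/13·R3.
R2 ← R2 − 30/13·R3.
R4 ← R4 + 5/39·R3.
R5 ← R5 + 4·R3.
R4 ← R4 / (4441/1044).
R1 ← R1 − 98/87·R4.
R2 ← R2 − 25/58·R4.
R3 ← R3 + 154/87·R4.
R5 ← R5 + 181/87·R4.
R5 ← R5 / (-1373401/466305).
R1 ← R1 − 158052/155435·R5.
R2 ← R2 + 499/4441·R5.
R3 ← R3 + 194441/155435·R5.
R4 ← R4 − 45848/155435·R5.
Reading off the reduced rows gives x1 = -3, x2 = -3, x3 = 3, x4 = 4, x5 = 4.

x1 = -3, x2 = -3, x3 = 3, x4 = 4, x5 = 4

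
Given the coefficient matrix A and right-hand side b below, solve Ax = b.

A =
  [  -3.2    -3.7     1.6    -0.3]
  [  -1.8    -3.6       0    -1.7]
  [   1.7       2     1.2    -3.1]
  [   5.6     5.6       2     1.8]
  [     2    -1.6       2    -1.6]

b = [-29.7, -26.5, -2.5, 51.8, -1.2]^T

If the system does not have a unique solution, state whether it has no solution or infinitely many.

Row-reduce the augmented matrix:
R1 ← R1 / (-16/5).
R2 ← R2 + 9/5·R1.
R3 ← R3 − 17/10·R1.
R4 ← R4 − 28/5·R1.
R5 ← R5 − 2·R1.
R2 ← R2 / (-243/160).
R1 ← R1 − 37/32·R2.
R3 ← R3 − 11/320·R2.
R4 ← R4 + 7/8·R2.
R5 ← R5 + 313/80·R2.
R3 ← R3 / (274/135).
R1 ← R1 + 32/27·R3.
R2 ← R2 − 16/27·R3.
R4 ← R4 − 718/135·R3.
R5 ← R5 − 718/135·R3.
R4 ← R4 / (266057/24660).
R1 ← R1 + 7387/2466·R4.
R2 ← R2 − 2429/1233·R4.
R3 ← R3 + 16009/9864·R4.
R5 ← R5 − 266057/24660·R4.
R5 reduces to 0 = 0, so the extra equation is consistent.
Reading off the reduced rows gives x_1 = 6, x_2 = 2, x_3 = -1, x_4 = 5.

x_1 = 6, x_2 = 2, x_3 = -1, x_4 = 5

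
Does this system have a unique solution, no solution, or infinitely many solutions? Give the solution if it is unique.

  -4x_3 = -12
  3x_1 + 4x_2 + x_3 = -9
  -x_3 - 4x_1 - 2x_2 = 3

x_1 = 0, x_2 = -3, x_3 = 3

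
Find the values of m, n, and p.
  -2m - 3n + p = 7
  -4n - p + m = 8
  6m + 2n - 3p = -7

Row-reduce the augmented matrix:
R1 ← R1 / (-2).
R2 ← R2 − 1·R1.
R3 ← R3 − 6·R1.
R2 ← R2 / (-11/2).
R1 ← R1 − 3/2·R2.
R3 ← R3 + 7·R2.
R3 ← R3 / (7/11).
R1 ← R1 + 7/11·R3.
R2 ← R2 − 1/11·R3.
Reading off the reduced rows gives m = -1, n = -2, p = -1.

m = -1, n = -2, p = -1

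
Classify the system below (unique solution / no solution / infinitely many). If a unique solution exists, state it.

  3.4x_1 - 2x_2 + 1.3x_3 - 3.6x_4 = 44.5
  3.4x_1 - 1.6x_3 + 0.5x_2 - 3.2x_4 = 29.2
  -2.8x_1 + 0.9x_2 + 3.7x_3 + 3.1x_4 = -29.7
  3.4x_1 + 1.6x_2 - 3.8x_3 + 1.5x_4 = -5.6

x_1 = 4, x_2 = -4, x_3 = 1, x_4 = -6

Row-reduce the augmented matrix:
R1 ← R1 / (17/5).
R2 ← R2 − 17/5·R1.
R3 ← R3 + 14/5·R1.
R4 ← R4 − 17/5·R1.
R2 ← R2 / (5/2).
R1 ← R1 + 10/17·R2.
R3 ← R3 + 127/170·R2.
R4 ← R4 − 18/5·R2.
R3 ← R3 / (488/125).
R1 ← R1 + 3/10·R3.
R2 ← R2 + 29/25·R3.
R4 ← R4 + 231/250·R3.
R4 ← R4 / (760629/165920).
R1 ← R1 + 31363/33184·R4.
R2 ← R2 − 3911/16592·R4.
R3 ← R3 − 1083/16592·R4.
Reading off the reduced rows gives x_1 = 4, x_2 = -4, x_3 = 1, x_4 = -6.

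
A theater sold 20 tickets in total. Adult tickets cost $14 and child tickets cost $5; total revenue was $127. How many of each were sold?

adult tickets: 3, child tickets: 17

Let a = adult tickets, c = child tickets.
  a + c = 20
  14a + 5c = 127
Row-reduce the augmented matrix:
R2 ← R2 − 14·R1.
R2 ← R2 / (-9).
R1 ← R1 − 1·R2.
Reading off the reduced rows gives a = 3, c = 17.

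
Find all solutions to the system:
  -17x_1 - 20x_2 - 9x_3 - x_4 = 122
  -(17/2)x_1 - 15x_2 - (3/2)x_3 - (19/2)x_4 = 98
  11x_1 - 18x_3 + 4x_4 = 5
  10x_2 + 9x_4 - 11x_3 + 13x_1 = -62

infinitely many solutions

Row-reduce:
R1 ← R1 / (-17).
R2 ← R2 + 17/2·R1.
R3 ← R3 − 11·R1.
R4 ← R4 − 13·R1.
R2 ← R2 / (-5).
R1 ← R1 − 20/17·R2.
R3 ← R3 + 220/17·R2.
R4 ← R4 + 90/17·R2.
R3 ← R3 / (-537/17).
R1 ← R1 − 21/17·R3.
R2 ← R2 + 3/5·R3.
R4 ← R4 + 358/17·R3.
Rank is 3 with 4 unknowns, leaving x_4 free.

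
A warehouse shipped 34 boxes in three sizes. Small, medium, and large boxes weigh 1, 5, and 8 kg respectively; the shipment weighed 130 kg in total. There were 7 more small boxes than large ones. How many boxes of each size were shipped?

small boxes: 19, medium boxes: 3, large boxes: 12

Let s = small boxes, m = medium boxes, l = large boxes.
  s + m + l = 34
  8l + 5m + s = 130
  s - l = 7
Row-reduce the augmented matrix:
R2 ← R2 − 1·R1.
R3 ← R3 − 1·R1.
R2 ← R2 / (4).
R1 ← R1 − 1·R2.
R3 ← R3 + 1·R2.
R3 ← R3 / (-1/4).
R1 ← R1 + 3/4·R3.
R2 ← R2 − 7/4·R3.
Reading off the reduced rows gives s = 19, m = 3, l = 12.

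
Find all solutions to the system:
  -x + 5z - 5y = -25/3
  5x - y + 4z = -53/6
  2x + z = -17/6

Row-reduce the augmented matrix:
R1 ← R1 / (-1).
R2 ← R2 − 5·R1.
R3 ← R3 − 2·R1.
R2 ← R2 / (-26).
R1 ← R1 − 5·R2.
R3 ← R3 + 10·R2.
R3 ← R3 / (-2/13).
R1 ← R1 − 15/26·R3.
R2 ← R2 + 29/26·R3.
Reading off the reduced rows gives x = -5/3, y = 5/2, z = 1/2.

x = -5/3, y = 5/2, z = 1/2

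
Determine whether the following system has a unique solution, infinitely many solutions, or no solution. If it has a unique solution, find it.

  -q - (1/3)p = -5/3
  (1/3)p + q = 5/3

Row-reduce:
R1 ← R1 / (-1/3).
R2 ← R2 − 1/3·R1.
Rank is 1 with 2 unknowns, leaving q free.

infinitely many solutions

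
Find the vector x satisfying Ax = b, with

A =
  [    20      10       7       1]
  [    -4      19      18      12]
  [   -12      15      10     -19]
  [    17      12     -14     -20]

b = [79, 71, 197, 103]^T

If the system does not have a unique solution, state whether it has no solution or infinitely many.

Row-reduce the augmented matrix:
R1 ← R1 / (20).
R2 ← R2 + 4·R1.
R3 ← R3 + 12·R1.
R4 ← R4 − 17·R1.
R2 ← R2 / (21).
R1 ← R1 − 1/2·R2.
R3 ← R3 − 21·R2.
R4 ← R4 − 7/2·R2.
R3 ← R3 / (-26/5).
R1 ← R1 + 47/420·R3.
R2 ← R2 − 97/105·R3.
R4 ← R4 + 1391/60·R3.
R4 ← R4 / (2725/24).
R1 ← R1 − 913/2184·R4.
R2 ← R2 + 2651/546·R4.
R3 ← R3 − 153/26·R4.
Reading off the reduced rows gives x_1 = 1, x_2 = 3, x_3 = 5, x_4 = -6.

x_1 = 1, x_2 = 3, x_3 = 5, x_4 = -6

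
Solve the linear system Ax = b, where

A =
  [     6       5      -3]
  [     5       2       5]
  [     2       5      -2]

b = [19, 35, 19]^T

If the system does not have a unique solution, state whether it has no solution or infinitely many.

Row-reduce the augmented matrix:
R1 ← R1 / (6).
R2 ← R2 − 5·R1.
R3 ← R3 − 2·R1.
R2 ← R2 / (-13/6).
R1 ← R1 − 5/6·R2.
R3 ← R3 − 10/3·R2.
R3 ← R3 / (137/13).
R1 ← R1 − 31/13·R3.
R2 ← R2 + 45/13·R3.
Reading off the reduced rows gives x_1 = 1, x_2 = 5, x_3 = 4.

x_1 = 1, x_2 = 5, x_3 = 4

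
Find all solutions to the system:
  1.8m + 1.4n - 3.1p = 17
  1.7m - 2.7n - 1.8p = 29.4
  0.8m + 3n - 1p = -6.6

Row-reduce the augmented matrix:
R1 ← R1 / (9/5).
R2 ← R2 − 17/10·R1.
R3 ← R3 − 4/5·R1.
R2 ← R2 / (-181/45).
R1 ← R1 − 7/9·R2.
R3 ← R3 − 107/45·R2.
R3 ← R3 / (3781/3620).
R1 ← R1 + 1089/724·R3.
R2 ← R2 + 203/724·R3.
Reading off the reduced rows gives m = 3, n = -5, p = -6.

m = 3, n = -5, p = -6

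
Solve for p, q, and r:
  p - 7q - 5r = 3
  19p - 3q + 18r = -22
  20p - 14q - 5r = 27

Row-reduce the augmented matrix:
R2 ← R2 − 19·R1.
R3 ← R3 − 20·R1.
R2 ← R2 / (130).
R1 ← R1 + 7·R2.
R3 ← R3 − 126·R2.
R3 ← R3 / (-944/65).
R1 ← R1 − 141/130·R3.
R2 ← R2 − 113/130·R3.
Reading off the reduced rows gives p = 2, q = 2, r = -3.

p = 2, q = 2, r = -3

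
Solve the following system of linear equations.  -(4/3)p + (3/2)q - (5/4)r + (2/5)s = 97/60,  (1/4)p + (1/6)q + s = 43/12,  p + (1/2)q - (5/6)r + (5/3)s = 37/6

infinitely many solutions

Row-reduce:
R1 ← R1 / (-4/3).
R2 ← R2 − 1/4·R1.
R3 ← R3 − 1·R1.
R2 ← R2 / (43/96).
R1 ← R1 + 9/8·R2.
R3 ← R3 − 13/8·R2.
R3 ← R3 / (-475/516).
R1 ← R1 − 15/43·R3.
R2 ← R2 + 45/86·R3.
Rank is 3 with 4 unknowns, leaving s free.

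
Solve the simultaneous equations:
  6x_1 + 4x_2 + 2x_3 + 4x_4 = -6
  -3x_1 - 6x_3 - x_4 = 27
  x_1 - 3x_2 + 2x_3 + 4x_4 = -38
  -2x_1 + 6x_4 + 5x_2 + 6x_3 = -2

x_1 = -2, x_2 = 6, x_3 = -3, x_4 = -3

Row-reduce the augmented matrix:
R1 ← R1 / (6).
R2 ← R2 + 3·R1.
R3 ← R3 − 1·R1.
R4 ← R4 + 2·R1.
R2 ← R2 / (2).
R1 ← R1 − 2/3·R2.
R3 ← R3 + 11/3·R2.
R4 ← R4 − 19/3·R2.
R3 ← R3 / (-15/2).
R1 ← R1 − 2·R3.
R2 ← R2 + 5/2·R3.
R4 ← R4 − 45/2·R3.
R4 ← R4 / (59/3).
R1 ← R1 − 77/45·R4.
R2 ← R2 + 11/9·R4.
R3 ← R3 + 31/45·R4.
Reading off the reduced rows gives x_1 = -2, x_2 = 6, x_3 = -3, x_4 = -3.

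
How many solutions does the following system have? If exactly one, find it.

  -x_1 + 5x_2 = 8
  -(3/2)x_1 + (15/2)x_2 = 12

infinitely many solutions

Row-reduce:
R1 ← R1 / (-1).
R2 ← R2 + 3/2·R1.
Rank is 1 with 2 unknowns, leaving x_2 free.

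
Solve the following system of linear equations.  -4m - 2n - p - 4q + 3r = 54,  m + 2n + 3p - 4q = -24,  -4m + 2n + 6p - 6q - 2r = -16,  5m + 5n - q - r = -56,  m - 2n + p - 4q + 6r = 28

Row-reduce the augmented matrix:
R1 ← R1 / (-4).
R2 ← R2 − 1·R1.
R3 ← R3 + 4·R1.
R4 ← R4 − 5·R1.
R5 ← R5 − 1·R1.
R2 ← R2 / (3/2).
R1 ← R1 − 1/2·R2.
R3 ← R3 − 4·R2.
R4 ← R4 − 5/2·R2.
R5 ← R5 + 5/2·R2.
R3 ← R3 / (-1/3).
R1 ← R1 + 2/3·R3.
R2 ← R2 − 11/6·R3.
R4 ← R4 + 35/6·R3.
R5 ← R5 − 16/3·R3.
R4 ← R4 / (-196).
R1 ← R1 + 20·R4.
R2 ← R2 − 59·R4.
R3 ← R3 + 34·R4.
R5 ← R5 − 168·R4.
R5 ← R5 / (16/7).
R1 ← R1 − 17/49·R5.
R2 ← R2 + 33/49·R5.
R3 ← R3 + 25/49·R5.
R4 ← R4 + 31/49·R5.
Reading off the reduced rows gives m = -5, n = -6, p = -5, q = -2, r = 3.

m = -5, n = -6, p = -5, q = -2, r = 3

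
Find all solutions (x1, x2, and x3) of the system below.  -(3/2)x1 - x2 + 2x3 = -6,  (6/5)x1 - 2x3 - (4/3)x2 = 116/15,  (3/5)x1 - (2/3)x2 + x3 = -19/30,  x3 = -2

Row-reduce:
R1 ← R1 / (-3/2).
R2 ← R2 − 6/5·R1.
R3 ← R3 − 3/5·R1.
R2 ← R2 / (-32/15).
R1 ← R1 − 2/3·R2.
R3 ← R3 + 16/15·R2.
R3 ← R3 / (2).
R1 ← R1 + 35/24·R3.
R2 ← R2 − 3/16·R3.
R4 ← R4 − 1·R3.
Row 4 reduces to 0 = 1/4, a contradiction. The system is inconsistent.

no solution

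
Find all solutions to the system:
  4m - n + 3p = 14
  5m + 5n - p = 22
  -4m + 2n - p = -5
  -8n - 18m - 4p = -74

no solution

Row-reduce:
R1 ← R1 / (4).
R2 ← R2 − 5·R1.
R3 ← R3 + 4·R1.
R4 ← R4 + 18·R1.
R2 ← R2 / (25/4).
R1 ← R1 + 1/4·R2.
R3 ← R3 − 1·R2.
R4 ← R4 + 25/2·R2.
R3 ← R3 / (69/25).
R1 ← R1 − 14/25·R3.
R2 ← R2 + 19/25·R3.
Row 4 reduces to 0 = -2, a contradiction. The system is inconsistent.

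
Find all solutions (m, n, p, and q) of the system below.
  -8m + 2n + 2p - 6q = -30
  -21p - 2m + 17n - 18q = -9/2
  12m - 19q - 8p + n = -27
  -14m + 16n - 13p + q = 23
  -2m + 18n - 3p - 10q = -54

no solution

Row-reduce:
R1 ← R1 / (-8).
R2 ← R2 + 2·R1.
R3 ← R3 − 12·R1.
R4 ← R4 + 14·R1.
R5 ← R5 + 2·R1.
R2 ← R2 / (33/2).
R1 ← R1 + 1/4·R2.
R3 ← R3 − 4·R2.
R4 ← R4 − 25/2·R2.
R5 ← R5 − 35/2·R2.
R3 ← R3 / (7/33).
R1 ← R1 + 19/33·R3.
R2 ← R2 + 43/33·R3.
R4 ← R4 + 7/33·R3.
R5 ← R5 − 637/33·R3.
Swap R4 and R5.
R4 ← R4 / (2193).
R1 ← R1 + 905/14·R4.
R2 ← R2 + 1039/7·R4.
R3 ← R3 + 792/7·R4.
Row 5 reduces to 0 = 1/2, a contradiction. The system is inconsistent.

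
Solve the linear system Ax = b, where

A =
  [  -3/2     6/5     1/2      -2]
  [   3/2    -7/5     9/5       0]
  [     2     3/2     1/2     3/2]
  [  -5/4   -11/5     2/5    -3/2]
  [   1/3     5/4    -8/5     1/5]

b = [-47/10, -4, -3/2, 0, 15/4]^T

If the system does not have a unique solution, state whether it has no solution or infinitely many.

no solution

Row-reduce:
R1 ← R1 / (-3/2).
R2 ← R2 − 3/2·R1.
R3 ← R3 − 2·R1.
R4 ← R4 + 5/4·R1.
R5 ← R5 − 1/3·R1.
R2 ← R2 / (-1/5).
R1 ← R1 + 4/5·R2.
R3 ← R3 − 31/10·R2.
R4 ← R4 + 16/5·R2.
R5 ← R5 − 91/60·R2.
R3 ← R3 / (2209/60).
R1 ← R1 + 143/15·R3.
R2 ← R2 + 23/2·R3.
R4 ← R4 + 2209/60·R3.
R5 ← R5 − 5743/360·R3.
Swap R4 and R5.
R4 ← R4 / (-195257/132540).
R1 ← R1 − 2218/2209·R4.
R2 ← R2 + 105/2209·R4.
R3 ← R3 + 1930/2209·R4.
Row 5 reduces to 0 = 1/2, a contradiction. The system is inconsistent.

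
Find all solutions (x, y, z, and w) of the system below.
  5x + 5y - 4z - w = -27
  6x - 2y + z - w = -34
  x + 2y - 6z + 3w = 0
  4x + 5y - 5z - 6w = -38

Row-reduce the augmented matrix:
R1 ← R1 / (5).
R2 ← R2 − 6·R1.
R3 ← R3 − 1·R1.
R4 ← R4 − 4·R1.
R2 ← R2 / (-8).
R1 ← R1 − 1·R2.
R3 ← R3 − 1·R2.
R4 ← R4 − 1·R2.
R3 ← R3 / (-179/40).
R1 ← R1 + 3/40·R3.
R2 ← R2 + 29/40·R3.
R4 ← R4 + 43/40·R3.
R4 ← R4 / (-1065/179).
R1 ← R1 + 41/179·R4.
R2 ← R2 + 98/179·R4.
R3 ← R3 + 129/179·R4.
Reading off the reduced rows gives x = -5, y = 1, z = 1, w = 3.

x = -5, y = 1, z = 1, w = 3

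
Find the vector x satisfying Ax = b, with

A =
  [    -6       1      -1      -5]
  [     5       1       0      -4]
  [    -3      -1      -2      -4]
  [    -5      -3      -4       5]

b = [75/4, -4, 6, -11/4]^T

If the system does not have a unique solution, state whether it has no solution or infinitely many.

x_1 = -2, x_2 = 3, x_3 = 0, x_4 = -3/4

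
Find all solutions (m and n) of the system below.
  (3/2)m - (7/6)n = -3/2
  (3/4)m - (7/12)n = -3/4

infinitely many solutions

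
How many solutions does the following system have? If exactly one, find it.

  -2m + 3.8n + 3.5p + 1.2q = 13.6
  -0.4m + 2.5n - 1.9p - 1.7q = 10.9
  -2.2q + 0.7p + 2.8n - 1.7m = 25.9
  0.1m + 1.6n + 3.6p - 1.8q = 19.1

m = -5, n = 1, p = 2, q = -6

Row-reduce the augmented matrix:
R1 ← R1 / (-2).
R2 ← R2 + 2/5·R1.
R3 ← R3 + 17/10·R1.
R4 ← R4 − 1/10·R1.
R2 ← R2 / (87/50).
R1 ← R1 + 19/10·R2.
R3 ← R3 + 43/100·R2.
R4 ← R4 − 179/100·R2.
R3 ← R3 / (-10153/3480).
R1 ← R1 + 1597/348·R3.
R2 ← R2 + 130/87·R3.
R4 ← R4 − 4489/696·R3.
R4 ← R4 / (-80437/10153).
R1 ← R1 − 31480/10153·R4.
R2 ← R2 − 609/781·R4.
R3 ← R3 − 12874/10153·R4.
Reading off the reduced rows gives m = -5, n = 1, p = 2, q = -6.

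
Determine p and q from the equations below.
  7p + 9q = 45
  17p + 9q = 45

Row-reduce the augmented matrix:
R1 ← R1 / (7).
R2 ← R2 − 17·R1.
R2 ← R2 / (-90/7).
R1 ← R1 − 9/7·R2.
Reading off the reduced rows gives p = 0, q = 5.

p = 0, q = 5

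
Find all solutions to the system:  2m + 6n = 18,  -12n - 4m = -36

infinitely many solutions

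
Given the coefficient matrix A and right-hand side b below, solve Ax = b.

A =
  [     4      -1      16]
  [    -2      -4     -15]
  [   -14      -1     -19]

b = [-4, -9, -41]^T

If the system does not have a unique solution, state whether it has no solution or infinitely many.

Row-reduce the augmented matrix:
R1 ← R1 / (4).
R2 ← R2 + 2·R1.
R3 ← R3 + 14·R1.
R2 ← R2 / (-9/2).
R1 ← R1 + 1/4·R2.
R3 ← R3 + 9/2·R2.
R3 ← R3 / (44).
R1 ← R1 − 79/18·R3.
R2 ← R2 − 14/9·R3.
Reading off the reduced rows gives x_1 = 4, x_2 = 4, x_3 = -1.

x_1 = 4, x_2 = 4, x_3 = -1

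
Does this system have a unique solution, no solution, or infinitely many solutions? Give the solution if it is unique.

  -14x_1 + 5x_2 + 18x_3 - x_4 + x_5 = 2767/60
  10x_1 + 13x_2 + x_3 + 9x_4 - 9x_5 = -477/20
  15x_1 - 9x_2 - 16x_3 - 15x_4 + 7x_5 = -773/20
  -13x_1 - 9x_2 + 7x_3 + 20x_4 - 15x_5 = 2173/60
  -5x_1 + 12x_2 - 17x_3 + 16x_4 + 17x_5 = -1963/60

x_1 = -2/3, x_2 = -4/3, x_3 = 12/5, x_4 = 1/2, x_5 = 3/4

Row-reduce the augmented matrix:
R1 ← R1 / (-14).
R2 ← R2 − 10·R1.
R3 ← R3 − 15·R1.
R4 ← R4 + 13·R1.
R5 ← R5 + 5·R1.
R2 ← R2 / (116/7).
R1 ← R1 + 5/14·R2.
R3 ← R3 + 51/14·R2.
R4 ← R4 + 191/14·R2.
R5 ← R5 − 143/14·R2.
R3 ← R3 / (1469/232).
R1 ← R1 + 229/232·R3.
R2 ← R2 − 97/116·R3.
R4 ← R4 − 393/232·R3.
R5 ← R5 + 7417/232·R3.
R4 ← R4 / (46365/1469).
R1 ← R1 + 2896/1469·R4.
R2 ← R2 − 3499/1469·R4.
R3 ← R3 + 3306/1469·R4.
R5 ← R5 + 89166/1469·R4.
R5 ← R5 / (8907/1405).
R1 ← R1 + 37144/46365·R5.
R2 ← R2 − 24001/46365·R5.
R3 ← R3 + 11658/15455·R5.
R4 ← R4 + 35876/46365·R5.
Reading off the reduced rows gives x_1 = -2/3, x_2 = -4/3, x_3 = 12/5, x_4 = 1/2, x_5 = 3/4.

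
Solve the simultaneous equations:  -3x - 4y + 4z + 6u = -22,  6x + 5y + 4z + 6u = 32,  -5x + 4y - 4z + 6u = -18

Row-reduce:
R1 ← R1 / (-3).
R2 ← R2 − 6·R1.
R3 ← R3 + 5·R1.
R2 ← R2 / (-3).
R1 ← R1 − 4/3·R2.
R3 ← R3 − 32/3·R2.
R3 ← R3 / (32).
R1 ← R1 − 4·R3.
R2 ← R2 + 4·R3.
Rank is 3 with 4 unknowns, leaving u free.

infinitely many solutions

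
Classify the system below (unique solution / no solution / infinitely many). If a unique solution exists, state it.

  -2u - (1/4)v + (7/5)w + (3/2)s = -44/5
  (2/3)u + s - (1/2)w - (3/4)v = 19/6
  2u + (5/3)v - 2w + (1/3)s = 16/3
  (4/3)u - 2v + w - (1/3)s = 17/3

Row-reduce the augmented matrix:
R1 ← R1 / (-2).
R2 ← R2 − 2/3·R1.
R3 ← R3 − 2·R1.
R4 ← R4 − 4/3·R1.
R2 ← R2 / (-5/6).
R1 ← R1 − 1/8·R2.
R3 ← R3 − 17/12·R2.
R4 ← R4 + 13/6·R2.
R3 ← R3 / (-197/300).
R1 ← R1 + 141/200·R3.
R2 ← R2 − 1/25·R3.
R4 ← R4 − 101/50·R3.
R4 ← R4 / (6058/591).
R1 ← R1 + 2061/394·R4.
R2 ← R2 + 302/197·R4.
R3 ← R3 + 1315/197·R4.
Reading off the reduced rows gives u = 5/2, v = -2, w = -2, s = -1.

u = 5/2, v = -2, w = -2, s = -1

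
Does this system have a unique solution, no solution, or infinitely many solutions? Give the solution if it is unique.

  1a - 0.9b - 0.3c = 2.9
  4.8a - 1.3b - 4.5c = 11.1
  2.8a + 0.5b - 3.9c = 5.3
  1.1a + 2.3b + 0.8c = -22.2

a = -4, b = -6, c = -5

Row-reduce the augmented matrix:
R2 ← R2 − 24/5·R1.
R3 ← R3 − 14/5·R1.
R4 ← R4 − 11/10·R1.
R2 ← R2 / (151/50).
R1 ← R1 + 9/10·R2.
R3 ← R3 − 151/50·R2.
R4 ← R4 − 329/100·R2.
Swap R3 and R4.
R3 ← R3 / (674/151).
R1 ← R1 + 183/151·R3.
R2 ← R2 + 153/151·R3.
R4 reduces to 0 = 0, so the extra equation is consistent.
Reading off the reduced rows gives a = -4, b = -6, c = -5.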